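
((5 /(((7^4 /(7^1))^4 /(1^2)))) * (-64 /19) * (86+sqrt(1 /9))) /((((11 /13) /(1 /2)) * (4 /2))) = -38480 /1239783867861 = -0.00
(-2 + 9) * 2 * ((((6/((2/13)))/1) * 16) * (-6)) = -52416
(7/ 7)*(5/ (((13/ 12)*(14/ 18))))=540/ 91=5.93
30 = 30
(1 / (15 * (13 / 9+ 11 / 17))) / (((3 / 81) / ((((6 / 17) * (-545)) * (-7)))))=185409 / 160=1158.81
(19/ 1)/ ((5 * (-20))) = -19/ 100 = -0.19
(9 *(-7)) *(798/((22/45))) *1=-1131165/11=-102833.18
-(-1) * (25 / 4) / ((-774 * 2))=-25 / 6192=-0.00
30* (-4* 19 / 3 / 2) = -380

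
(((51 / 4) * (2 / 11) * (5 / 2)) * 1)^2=33.59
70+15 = 85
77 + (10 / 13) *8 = 1081 / 13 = 83.15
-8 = -8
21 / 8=2.62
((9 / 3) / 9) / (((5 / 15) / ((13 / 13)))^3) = 9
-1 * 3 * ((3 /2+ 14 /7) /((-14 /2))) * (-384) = -576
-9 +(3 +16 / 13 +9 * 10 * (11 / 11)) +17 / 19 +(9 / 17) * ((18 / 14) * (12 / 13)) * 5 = 89.27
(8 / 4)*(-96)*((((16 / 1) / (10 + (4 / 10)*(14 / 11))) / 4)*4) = -84480 / 289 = -292.32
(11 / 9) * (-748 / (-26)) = 4114 / 117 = 35.16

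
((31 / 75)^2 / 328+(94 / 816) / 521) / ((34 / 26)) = 0.00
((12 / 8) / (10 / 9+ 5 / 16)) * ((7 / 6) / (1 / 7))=1764 / 205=8.60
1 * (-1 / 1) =-1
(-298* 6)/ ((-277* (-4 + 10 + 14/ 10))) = 8940/ 10249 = 0.87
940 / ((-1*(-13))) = 940 / 13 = 72.31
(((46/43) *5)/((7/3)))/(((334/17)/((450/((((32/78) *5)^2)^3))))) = 37147377884877/52708769792000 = 0.70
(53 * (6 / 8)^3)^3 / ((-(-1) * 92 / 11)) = 32233805901 / 24117248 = 1336.55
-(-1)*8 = 8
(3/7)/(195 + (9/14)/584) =1168/531443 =0.00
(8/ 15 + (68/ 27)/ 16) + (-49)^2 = 1296913/ 540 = 2401.69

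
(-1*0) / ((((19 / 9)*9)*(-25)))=0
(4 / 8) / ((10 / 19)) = 0.95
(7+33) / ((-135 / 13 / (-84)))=2912 / 9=323.56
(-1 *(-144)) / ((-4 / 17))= -612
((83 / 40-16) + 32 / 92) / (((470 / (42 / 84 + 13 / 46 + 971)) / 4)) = -112.29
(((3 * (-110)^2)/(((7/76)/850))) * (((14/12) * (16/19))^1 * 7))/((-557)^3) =-2303840000/172808693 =-13.33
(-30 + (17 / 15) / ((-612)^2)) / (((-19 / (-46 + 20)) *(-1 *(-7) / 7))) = -128887187 / 3139560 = -41.05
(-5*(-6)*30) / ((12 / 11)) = 825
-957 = -957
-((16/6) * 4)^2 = -1024/9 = -113.78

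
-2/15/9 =-2/135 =-0.01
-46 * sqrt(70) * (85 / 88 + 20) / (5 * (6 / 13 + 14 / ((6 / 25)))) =-330993 * sqrt(70) / 100892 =-27.45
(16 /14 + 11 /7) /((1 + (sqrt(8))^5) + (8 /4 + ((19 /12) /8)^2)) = -4904487936 /19476480126089 + 206561083392 * sqrt(2) /19476480126089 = 0.01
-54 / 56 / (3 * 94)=-0.00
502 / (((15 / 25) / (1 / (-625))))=-502 / 375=-1.34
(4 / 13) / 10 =2 / 65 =0.03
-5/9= -0.56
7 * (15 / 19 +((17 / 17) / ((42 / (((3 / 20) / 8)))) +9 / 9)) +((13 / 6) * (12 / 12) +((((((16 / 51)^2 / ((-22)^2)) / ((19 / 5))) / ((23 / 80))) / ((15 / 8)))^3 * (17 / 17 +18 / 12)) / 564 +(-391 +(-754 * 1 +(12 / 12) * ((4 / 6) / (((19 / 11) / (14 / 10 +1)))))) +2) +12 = -1115.38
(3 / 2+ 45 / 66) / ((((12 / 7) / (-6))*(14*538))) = -3 / 2959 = -0.00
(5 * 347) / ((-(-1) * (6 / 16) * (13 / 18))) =83280 / 13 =6406.15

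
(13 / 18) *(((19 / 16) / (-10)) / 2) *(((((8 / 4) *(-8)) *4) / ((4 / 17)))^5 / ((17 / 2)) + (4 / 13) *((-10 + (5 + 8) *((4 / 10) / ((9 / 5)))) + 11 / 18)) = 21631794675959 / 2880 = 7511039818.04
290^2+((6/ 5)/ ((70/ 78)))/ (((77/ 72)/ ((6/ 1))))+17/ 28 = 4533427077/ 53900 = 84108.11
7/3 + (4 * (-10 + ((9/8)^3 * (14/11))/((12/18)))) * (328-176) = -2336395/528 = -4424.99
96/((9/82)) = 2624/3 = 874.67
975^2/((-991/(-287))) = 272829375/991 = 275307.14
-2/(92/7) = -7/46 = -0.15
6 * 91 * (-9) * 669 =-3287466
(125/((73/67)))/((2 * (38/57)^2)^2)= 145.20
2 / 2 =1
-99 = -99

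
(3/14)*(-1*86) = -129/7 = -18.43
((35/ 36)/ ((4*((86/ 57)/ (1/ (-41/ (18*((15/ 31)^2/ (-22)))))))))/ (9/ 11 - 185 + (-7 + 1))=-448875/ 113419403392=-0.00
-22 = -22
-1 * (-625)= 625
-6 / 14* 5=-15 / 7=-2.14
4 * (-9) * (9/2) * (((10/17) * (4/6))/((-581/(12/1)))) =12960/9877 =1.31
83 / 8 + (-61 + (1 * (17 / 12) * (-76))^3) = -269597071 / 216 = -1248134.59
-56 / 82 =-28 / 41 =-0.68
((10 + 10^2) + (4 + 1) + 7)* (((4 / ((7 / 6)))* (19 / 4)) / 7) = 13908 / 49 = 283.84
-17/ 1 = -17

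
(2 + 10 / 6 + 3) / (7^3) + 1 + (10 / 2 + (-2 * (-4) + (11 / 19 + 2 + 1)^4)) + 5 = 24551948195 / 134100309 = 183.09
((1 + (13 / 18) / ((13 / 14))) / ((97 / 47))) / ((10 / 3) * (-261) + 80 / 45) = -376 / 378979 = -0.00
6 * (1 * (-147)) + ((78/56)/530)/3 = -13088867/14840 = -882.00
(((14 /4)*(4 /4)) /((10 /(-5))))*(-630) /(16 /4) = 2205 /8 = 275.62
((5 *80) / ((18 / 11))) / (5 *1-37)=-275 / 36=-7.64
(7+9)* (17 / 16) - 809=-792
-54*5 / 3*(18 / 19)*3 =-4860 / 19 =-255.79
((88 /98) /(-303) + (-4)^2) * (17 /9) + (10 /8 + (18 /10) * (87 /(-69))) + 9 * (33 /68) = 17536415453 /522465930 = 33.56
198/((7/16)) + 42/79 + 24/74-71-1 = 7804386/20461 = 381.43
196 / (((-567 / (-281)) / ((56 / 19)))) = 440608 / 1539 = 286.29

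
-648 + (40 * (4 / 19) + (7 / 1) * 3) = -11753 / 19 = -618.58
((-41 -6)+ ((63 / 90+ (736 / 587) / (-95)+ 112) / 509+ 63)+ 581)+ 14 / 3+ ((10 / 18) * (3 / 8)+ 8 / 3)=604.76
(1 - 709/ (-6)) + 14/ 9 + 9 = 2335/ 18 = 129.72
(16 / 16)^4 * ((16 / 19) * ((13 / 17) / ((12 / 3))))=52 / 323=0.16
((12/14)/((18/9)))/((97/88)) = 264/679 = 0.39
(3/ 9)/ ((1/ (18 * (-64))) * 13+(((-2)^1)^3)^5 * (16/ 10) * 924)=-0.00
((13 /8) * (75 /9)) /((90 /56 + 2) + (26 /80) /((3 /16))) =11375 /4486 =2.54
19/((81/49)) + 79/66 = 22615/1782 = 12.69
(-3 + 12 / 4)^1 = 0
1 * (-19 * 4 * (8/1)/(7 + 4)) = -608/11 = -55.27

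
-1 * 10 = -10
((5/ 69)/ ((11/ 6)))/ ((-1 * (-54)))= 5/ 6831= 0.00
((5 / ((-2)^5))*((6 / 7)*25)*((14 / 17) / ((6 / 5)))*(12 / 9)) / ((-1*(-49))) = -625 / 9996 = -0.06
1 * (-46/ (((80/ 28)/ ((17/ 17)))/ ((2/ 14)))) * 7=-161/ 10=-16.10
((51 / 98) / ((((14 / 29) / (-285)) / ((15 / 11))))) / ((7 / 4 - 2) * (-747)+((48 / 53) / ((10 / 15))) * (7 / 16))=-12411275 / 5550083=-2.24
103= 103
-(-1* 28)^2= -784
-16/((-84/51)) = 9.71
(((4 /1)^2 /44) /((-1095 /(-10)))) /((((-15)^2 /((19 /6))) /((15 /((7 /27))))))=76 /28105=0.00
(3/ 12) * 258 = 129/ 2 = 64.50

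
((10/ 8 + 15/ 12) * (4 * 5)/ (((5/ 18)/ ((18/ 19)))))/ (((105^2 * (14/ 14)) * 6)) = 12/ 4655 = 0.00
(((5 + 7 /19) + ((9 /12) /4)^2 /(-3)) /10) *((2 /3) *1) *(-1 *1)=-1737 /4864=-0.36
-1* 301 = -301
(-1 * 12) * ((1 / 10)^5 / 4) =-3 / 100000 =-0.00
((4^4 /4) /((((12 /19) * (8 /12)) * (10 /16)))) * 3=3648 /5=729.60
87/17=5.12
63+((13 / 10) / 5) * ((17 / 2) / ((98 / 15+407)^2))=9696258657 / 153908836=63.00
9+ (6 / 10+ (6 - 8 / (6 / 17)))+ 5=-31 / 15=-2.07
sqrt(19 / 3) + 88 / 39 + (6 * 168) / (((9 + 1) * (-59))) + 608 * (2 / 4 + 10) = sqrt(57) / 3 + 73454224 / 11505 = 6387.06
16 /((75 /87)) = 464 /25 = 18.56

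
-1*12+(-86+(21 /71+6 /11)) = -97.16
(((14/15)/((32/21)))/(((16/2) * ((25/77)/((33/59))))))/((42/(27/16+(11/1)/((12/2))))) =0.01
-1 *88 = -88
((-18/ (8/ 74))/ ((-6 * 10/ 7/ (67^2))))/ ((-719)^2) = 3487953/ 20678440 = 0.17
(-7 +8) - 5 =-4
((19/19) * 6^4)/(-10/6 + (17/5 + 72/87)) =281880/557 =506.07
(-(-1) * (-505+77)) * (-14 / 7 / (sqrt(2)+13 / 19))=-211432 / 553+309016 * sqrt(2) / 553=407.93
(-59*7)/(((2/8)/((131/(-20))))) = 54103/5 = 10820.60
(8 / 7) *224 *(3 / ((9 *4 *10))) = 2.13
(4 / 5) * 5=4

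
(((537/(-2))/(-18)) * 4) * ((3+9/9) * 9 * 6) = 12888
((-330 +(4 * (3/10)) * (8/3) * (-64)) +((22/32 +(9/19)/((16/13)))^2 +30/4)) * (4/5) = -60780851/144400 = -420.92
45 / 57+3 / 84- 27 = -13925 / 532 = -26.17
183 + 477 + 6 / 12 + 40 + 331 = 2063 / 2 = 1031.50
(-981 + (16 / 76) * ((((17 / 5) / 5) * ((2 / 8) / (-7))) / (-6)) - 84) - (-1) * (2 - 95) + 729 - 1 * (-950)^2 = -18013433533 / 19950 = -902929.00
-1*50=-50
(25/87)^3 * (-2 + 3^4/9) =109375/658503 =0.17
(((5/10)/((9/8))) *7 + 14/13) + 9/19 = 10363/2223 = 4.66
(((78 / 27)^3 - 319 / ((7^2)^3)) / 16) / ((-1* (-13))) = 2067566273 / 17839353168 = 0.12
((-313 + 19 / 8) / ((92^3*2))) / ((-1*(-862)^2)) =2485 / 9257591140352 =0.00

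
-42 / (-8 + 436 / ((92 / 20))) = -483 / 998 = -0.48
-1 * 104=-104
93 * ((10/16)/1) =465/8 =58.12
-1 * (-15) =15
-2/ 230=-1/ 115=-0.01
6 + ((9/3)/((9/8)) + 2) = 32/3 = 10.67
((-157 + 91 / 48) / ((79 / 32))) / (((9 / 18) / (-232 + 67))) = 1637900 / 79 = 20732.91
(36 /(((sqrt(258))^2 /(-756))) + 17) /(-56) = 3805 /2408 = 1.58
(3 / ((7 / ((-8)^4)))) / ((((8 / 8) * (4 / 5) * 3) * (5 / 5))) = 5120 / 7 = 731.43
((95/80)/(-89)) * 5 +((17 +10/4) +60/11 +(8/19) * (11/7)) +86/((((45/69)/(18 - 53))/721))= -20797473180739/6249936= -3327629.78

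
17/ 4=4.25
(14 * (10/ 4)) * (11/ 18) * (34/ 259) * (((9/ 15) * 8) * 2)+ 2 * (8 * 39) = 72256/ 111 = 650.95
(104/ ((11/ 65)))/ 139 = 6760/ 1529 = 4.42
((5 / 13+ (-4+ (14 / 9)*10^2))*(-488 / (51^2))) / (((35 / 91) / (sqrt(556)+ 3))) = -17350352*sqrt(139) / 117045-8675176 / 39015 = -1970.04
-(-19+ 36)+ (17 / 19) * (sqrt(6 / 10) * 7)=-17+ 119 * sqrt(15) / 95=-12.15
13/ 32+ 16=525/ 32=16.41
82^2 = 6724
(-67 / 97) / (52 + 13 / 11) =-737 / 56745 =-0.01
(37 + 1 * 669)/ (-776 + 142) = -353/ 317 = -1.11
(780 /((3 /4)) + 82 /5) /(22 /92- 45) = -242972 /10295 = -23.60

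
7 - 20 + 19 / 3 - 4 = -32 / 3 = -10.67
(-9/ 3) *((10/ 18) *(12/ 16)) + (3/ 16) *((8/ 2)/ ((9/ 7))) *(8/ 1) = 41/ 12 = 3.42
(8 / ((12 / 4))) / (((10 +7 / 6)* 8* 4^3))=1 / 2144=0.00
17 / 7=2.43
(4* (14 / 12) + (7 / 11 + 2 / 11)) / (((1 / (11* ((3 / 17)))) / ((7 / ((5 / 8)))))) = 10136 / 85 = 119.25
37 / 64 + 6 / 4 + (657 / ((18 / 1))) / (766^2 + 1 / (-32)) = 2.08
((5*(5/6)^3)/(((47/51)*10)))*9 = 2125/752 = 2.83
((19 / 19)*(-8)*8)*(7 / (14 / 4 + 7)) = -128 / 3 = -42.67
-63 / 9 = -7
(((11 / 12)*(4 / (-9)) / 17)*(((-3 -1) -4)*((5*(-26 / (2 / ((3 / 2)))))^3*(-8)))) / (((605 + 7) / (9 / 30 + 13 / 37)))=145606175 / 96237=1513.00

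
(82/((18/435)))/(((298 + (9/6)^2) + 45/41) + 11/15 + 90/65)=63373700/9704827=6.53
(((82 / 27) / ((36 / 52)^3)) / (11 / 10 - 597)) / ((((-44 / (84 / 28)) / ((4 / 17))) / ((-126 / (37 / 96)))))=-807089920 / 10018968003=-0.08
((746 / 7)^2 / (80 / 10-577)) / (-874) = 0.02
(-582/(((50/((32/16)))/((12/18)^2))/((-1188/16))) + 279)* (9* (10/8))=235629/20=11781.45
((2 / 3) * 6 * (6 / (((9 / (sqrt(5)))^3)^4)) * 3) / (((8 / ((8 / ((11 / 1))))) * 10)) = 12500 / 345191655699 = 0.00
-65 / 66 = -0.98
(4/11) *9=36/11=3.27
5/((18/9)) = 5/2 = 2.50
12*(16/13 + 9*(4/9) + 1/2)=894/13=68.77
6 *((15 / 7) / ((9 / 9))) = 90 / 7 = 12.86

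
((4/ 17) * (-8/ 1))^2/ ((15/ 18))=6144/ 1445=4.25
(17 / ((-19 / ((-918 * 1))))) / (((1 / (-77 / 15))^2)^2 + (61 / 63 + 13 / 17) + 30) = 83935548750438 / 3242934849317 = 25.88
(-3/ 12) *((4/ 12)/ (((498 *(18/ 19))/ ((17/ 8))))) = -323/ 860544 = -0.00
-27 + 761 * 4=3017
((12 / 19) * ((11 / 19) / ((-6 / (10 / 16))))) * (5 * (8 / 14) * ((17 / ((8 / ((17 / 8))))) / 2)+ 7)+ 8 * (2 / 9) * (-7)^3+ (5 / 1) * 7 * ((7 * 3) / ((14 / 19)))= 1127208277 / 2911104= 387.21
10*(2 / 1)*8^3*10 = 102400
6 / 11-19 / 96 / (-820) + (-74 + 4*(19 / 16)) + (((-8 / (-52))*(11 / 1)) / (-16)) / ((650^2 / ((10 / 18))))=-9802865337869 / 142681968000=-68.70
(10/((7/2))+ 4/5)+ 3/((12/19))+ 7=2157/140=15.41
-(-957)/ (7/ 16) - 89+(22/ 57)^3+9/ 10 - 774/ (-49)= 191941279843/ 90744570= 2115.18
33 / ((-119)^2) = 33 / 14161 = 0.00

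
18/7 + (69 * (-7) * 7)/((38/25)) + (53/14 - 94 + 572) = -231418/133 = -1739.98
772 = 772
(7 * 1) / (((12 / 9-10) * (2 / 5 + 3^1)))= -105 / 442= -0.24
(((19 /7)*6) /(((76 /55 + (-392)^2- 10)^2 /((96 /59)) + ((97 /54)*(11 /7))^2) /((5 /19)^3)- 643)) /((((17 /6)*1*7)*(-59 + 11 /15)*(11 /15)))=-811923750000 /33639758190179362338314663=-0.00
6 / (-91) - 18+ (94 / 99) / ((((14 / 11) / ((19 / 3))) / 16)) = 141356 / 2457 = 57.53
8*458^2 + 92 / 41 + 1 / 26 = 1788869825 / 1066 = 1678114.28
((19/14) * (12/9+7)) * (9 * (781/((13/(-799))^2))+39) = 355246738250/1183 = 300293100.80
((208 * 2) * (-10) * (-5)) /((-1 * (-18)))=10400 /9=1155.56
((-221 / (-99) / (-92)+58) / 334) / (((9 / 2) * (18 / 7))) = 3696301 / 246407832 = 0.02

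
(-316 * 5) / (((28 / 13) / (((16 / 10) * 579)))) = -4757064 / 7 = -679580.57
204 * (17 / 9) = 1156 / 3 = 385.33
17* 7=119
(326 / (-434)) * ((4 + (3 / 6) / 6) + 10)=-27547 / 2604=-10.58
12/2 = 6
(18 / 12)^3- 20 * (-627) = 100347 / 8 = 12543.38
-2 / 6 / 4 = -0.08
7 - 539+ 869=337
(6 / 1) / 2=3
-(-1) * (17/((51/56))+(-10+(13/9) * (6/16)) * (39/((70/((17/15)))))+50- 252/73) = 36327409/613200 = 59.24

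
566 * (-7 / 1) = -3962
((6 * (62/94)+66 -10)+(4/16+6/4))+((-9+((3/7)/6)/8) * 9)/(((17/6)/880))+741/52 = -25056.73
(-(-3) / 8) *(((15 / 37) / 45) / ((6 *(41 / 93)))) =31 / 24272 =0.00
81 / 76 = 1.07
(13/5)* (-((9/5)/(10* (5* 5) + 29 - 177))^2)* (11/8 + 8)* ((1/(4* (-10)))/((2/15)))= 1053/739840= 0.00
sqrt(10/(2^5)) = sqrt(5)/4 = 0.56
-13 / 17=-0.76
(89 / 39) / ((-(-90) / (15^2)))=445 / 78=5.71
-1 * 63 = -63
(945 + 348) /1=1293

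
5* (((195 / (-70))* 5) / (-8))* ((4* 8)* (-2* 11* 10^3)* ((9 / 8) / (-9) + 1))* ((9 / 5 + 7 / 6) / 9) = -15908750 / 9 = -1767638.89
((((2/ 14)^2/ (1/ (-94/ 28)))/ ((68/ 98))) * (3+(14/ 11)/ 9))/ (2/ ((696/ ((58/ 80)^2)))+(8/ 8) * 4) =-23387200/ 301707483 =-0.08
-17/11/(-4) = 17/44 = 0.39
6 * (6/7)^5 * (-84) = -559872/2401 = -233.18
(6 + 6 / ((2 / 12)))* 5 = 210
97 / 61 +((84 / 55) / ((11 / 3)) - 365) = -13396268 / 36905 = -362.99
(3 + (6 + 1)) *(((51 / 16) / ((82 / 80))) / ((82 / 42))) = 26775 / 1681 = 15.93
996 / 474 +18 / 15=3.30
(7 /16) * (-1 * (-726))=2541 /8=317.62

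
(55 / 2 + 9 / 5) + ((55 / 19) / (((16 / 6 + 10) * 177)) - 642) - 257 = -92618564 / 106495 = -869.70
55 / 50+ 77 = 781 / 10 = 78.10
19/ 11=1.73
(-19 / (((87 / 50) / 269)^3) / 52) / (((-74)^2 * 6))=-5778704234375 / 140632534692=-41.09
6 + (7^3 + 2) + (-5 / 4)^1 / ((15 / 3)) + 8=1435 / 4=358.75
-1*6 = -6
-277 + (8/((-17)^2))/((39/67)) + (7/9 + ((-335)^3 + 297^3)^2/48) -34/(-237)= 28915696783570420561/10684908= 2706218601374.05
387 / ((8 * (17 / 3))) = 1161 / 136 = 8.54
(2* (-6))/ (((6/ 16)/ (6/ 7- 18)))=3840/ 7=548.57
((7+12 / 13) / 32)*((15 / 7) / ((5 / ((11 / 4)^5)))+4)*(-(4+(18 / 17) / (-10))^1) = -3489929945 / 50692096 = -68.85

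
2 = 2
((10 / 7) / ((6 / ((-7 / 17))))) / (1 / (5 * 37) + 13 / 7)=-6475 / 123012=-0.05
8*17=136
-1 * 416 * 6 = -2496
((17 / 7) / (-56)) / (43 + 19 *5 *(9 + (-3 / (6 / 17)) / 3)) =-51 / 739508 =-0.00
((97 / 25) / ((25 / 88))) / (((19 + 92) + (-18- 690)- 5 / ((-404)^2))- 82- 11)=-126655616 / 6398809375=-0.02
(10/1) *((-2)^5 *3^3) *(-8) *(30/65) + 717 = 424041/13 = 32618.54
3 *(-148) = -444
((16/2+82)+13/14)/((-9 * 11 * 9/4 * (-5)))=2546/31185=0.08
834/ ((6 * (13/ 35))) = 4865/ 13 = 374.23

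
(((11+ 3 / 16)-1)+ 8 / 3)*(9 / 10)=1851 / 160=11.57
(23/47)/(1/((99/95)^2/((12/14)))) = 525987/848350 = 0.62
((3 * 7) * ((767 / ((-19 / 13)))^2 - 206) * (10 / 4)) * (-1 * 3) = -31294139625 / 722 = -43343683.69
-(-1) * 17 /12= 17 /12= 1.42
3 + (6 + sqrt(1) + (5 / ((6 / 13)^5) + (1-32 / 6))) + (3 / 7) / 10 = 66530179 / 272160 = 244.45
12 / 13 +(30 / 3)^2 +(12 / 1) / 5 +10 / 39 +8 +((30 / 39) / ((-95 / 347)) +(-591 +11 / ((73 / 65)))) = -127777324 / 270465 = -472.44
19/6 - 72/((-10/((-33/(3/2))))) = -4657/30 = -155.23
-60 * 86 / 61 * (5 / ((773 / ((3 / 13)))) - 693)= 35933940720 / 612989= 58620.86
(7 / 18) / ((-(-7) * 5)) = 1 / 90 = 0.01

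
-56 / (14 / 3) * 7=-84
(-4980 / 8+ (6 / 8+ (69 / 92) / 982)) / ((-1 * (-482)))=-2442231 / 1893296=-1.29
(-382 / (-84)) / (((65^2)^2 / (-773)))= -147643 / 749726250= -0.00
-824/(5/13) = -10712/5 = -2142.40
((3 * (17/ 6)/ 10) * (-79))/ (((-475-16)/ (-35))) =-9401/ 1964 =-4.79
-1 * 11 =-11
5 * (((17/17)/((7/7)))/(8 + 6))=5/14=0.36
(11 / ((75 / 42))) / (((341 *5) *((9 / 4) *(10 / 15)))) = 28 / 11625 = 0.00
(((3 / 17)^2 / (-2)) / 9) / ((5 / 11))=-11 / 2890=-0.00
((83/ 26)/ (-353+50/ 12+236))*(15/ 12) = -1245/ 35204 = -0.04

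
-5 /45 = -1 /9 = -0.11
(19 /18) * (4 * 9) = 38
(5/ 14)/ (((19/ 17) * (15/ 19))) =17/ 42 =0.40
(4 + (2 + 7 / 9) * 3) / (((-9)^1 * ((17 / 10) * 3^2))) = -370 / 4131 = -0.09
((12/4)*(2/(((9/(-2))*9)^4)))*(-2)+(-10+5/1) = -71744599/14348907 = -5.00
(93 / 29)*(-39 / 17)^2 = 141453 / 8381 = 16.88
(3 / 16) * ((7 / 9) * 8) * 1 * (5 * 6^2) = 210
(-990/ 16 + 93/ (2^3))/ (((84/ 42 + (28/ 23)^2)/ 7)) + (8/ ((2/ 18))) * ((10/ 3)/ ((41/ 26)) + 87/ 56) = 114918061/ 704872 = 163.03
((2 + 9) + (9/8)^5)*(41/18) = 29.16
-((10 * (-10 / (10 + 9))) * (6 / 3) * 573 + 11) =114391 / 19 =6020.58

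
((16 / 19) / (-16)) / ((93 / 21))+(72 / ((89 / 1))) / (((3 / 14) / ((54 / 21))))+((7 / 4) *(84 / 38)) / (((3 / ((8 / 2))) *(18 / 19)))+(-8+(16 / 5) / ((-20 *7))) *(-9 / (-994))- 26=-448590913202 / 41033848275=-10.93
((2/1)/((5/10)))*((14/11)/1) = 56/11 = 5.09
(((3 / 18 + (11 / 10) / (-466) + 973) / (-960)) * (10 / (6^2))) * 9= -13604837 / 5368320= -2.53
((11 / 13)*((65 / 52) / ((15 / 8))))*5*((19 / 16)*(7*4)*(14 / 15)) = 10241 / 117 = 87.53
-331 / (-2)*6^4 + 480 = 214968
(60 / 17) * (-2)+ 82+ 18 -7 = 1461 / 17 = 85.94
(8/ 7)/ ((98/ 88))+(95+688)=268921/ 343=784.03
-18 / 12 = -3 / 2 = -1.50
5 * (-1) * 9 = -45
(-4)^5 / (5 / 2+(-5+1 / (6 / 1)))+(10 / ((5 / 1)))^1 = 3086 / 7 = 440.86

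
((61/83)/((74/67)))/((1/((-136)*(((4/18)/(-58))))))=277916/801531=0.35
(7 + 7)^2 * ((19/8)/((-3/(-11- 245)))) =119168/3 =39722.67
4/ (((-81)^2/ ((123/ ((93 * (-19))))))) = -164/ 3864429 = -0.00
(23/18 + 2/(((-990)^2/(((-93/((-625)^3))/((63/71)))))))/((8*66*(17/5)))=802592468262269/1127593564453125000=0.00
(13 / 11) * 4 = 52 / 11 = 4.73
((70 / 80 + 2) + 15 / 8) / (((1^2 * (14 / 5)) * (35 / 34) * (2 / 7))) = 323 / 56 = 5.77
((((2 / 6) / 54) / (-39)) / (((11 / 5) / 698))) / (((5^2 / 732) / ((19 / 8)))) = -404491 / 115830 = -3.49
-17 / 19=-0.89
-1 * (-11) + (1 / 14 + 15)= 365 / 14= 26.07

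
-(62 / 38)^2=-961 / 361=-2.66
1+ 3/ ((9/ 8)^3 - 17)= 6439/ 7975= 0.81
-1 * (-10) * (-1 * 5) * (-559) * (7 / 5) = 39130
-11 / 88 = -1 / 8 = -0.12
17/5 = 3.40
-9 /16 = -0.56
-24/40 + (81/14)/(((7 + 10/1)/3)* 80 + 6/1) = -56661/96460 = -0.59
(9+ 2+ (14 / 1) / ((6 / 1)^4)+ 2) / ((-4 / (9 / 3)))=-8431 / 864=-9.76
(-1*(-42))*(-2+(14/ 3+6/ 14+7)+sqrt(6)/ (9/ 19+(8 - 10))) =424 - 798*sqrt(6)/ 29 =356.60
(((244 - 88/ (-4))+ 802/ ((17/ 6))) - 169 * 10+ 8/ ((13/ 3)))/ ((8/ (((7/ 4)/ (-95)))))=88109/ 33592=2.62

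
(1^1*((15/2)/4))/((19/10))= 75/76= 0.99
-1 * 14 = -14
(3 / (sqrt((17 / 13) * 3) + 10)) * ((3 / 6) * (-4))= -780 / 1249 + 6 * sqrt(663) / 1249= -0.50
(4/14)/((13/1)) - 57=-5185/91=-56.98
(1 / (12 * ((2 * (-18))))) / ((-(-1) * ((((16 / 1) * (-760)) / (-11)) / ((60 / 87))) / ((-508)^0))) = -11 / 7617024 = -0.00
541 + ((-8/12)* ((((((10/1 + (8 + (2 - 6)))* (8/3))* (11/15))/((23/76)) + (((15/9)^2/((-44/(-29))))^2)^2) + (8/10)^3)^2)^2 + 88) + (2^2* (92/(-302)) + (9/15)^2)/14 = -411780926083452080511684148621760135743023629457986230001562795751/5659037570789297384318666883098206856110669824000000000000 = -72765186.82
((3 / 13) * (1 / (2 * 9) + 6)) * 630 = 11445 / 13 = 880.38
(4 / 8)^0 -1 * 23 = -22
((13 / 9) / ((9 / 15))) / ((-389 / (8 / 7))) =-520 / 73521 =-0.01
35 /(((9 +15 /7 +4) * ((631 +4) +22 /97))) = 23765 /6531402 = 0.00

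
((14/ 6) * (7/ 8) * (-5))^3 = -14706125/ 13824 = -1063.81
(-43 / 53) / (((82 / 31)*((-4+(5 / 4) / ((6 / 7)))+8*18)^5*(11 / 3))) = -15921266688 / 10780807825933544678125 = -0.00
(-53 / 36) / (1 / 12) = -53 / 3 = -17.67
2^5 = 32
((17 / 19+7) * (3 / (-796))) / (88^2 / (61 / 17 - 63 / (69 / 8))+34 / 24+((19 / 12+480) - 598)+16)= 326925 / 23984781062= 0.00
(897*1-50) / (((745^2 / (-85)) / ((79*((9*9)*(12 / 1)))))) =-1105670412 / 111005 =-9960.55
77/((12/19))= 1463/12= 121.92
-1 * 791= -791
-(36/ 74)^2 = -324/ 1369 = -0.24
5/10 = 1/2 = 0.50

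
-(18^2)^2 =-104976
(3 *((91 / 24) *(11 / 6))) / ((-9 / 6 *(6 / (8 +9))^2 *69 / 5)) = -1446445 / 178848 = -8.09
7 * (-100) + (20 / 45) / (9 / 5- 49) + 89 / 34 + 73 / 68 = -25142659 / 36108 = -696.32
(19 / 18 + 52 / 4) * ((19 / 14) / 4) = 4807 / 1008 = 4.77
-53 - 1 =-54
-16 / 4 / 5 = -4 / 5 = -0.80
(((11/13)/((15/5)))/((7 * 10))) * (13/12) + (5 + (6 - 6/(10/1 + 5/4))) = 26387/2520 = 10.47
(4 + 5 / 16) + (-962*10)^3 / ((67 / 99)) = -1410198970747377 / 1072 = -1315484114503.15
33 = 33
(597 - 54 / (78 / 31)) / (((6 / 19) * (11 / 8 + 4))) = 4408 / 13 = 339.08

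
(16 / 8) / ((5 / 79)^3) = 986078 / 125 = 7888.62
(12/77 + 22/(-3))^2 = 2748964/53361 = 51.52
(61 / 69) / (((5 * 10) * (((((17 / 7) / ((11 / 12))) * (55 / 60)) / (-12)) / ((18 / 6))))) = -2562 / 9775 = -0.26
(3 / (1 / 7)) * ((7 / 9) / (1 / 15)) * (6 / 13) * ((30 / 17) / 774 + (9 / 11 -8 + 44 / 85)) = -78745352 / 104533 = -753.31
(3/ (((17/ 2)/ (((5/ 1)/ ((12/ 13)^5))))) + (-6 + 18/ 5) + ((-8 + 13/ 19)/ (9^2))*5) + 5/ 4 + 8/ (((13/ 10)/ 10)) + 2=18740484673/ 290234880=64.57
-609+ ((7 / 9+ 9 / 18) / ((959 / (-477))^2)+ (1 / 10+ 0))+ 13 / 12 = -33522402499 / 55180860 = -607.50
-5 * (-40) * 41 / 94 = 4100 / 47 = 87.23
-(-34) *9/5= 306/5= 61.20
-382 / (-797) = 382 / 797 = 0.48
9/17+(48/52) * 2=525/221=2.38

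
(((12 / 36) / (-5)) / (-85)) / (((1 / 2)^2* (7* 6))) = 2 / 26775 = 0.00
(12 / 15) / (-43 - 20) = -4 / 315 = -0.01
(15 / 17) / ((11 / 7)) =105 / 187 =0.56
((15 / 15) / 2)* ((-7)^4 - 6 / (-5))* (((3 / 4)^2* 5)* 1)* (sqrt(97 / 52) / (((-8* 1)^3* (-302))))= 108099* sqrt(1261) / 128647168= 0.03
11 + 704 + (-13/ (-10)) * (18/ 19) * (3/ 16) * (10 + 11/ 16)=918359/ 1280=717.47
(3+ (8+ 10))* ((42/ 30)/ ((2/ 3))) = 441/ 10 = 44.10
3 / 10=0.30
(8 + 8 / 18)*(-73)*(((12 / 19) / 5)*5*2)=-2336 / 3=-778.67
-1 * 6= -6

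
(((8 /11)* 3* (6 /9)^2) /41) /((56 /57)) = 76 /3157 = 0.02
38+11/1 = 49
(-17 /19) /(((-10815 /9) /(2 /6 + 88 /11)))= 85 /13699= 0.01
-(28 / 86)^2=-196 / 1849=-0.11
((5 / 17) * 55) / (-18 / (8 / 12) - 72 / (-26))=-715 / 1071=-0.67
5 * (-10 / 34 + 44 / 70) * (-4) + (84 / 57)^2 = -4.52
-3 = -3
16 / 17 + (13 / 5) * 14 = 3174 / 85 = 37.34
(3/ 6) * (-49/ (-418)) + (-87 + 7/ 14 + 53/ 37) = -85.01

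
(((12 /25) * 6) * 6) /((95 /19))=432 /125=3.46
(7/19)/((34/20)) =70/323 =0.22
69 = 69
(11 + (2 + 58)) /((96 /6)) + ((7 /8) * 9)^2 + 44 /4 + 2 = 5085 /64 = 79.45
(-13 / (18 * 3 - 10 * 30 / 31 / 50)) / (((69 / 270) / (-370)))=1118325 / 3197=349.80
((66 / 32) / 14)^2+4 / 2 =101441 / 50176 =2.02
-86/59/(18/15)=-215/177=-1.21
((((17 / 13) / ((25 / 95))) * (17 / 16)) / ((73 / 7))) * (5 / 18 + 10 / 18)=38437 / 91104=0.42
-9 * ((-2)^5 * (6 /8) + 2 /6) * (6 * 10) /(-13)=-12780 /13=-983.08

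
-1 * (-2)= 2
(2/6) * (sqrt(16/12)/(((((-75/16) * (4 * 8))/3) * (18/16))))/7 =-8 * sqrt(3)/14175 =-0.00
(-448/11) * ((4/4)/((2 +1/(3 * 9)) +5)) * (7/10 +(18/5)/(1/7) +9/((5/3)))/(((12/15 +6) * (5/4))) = -1893024/88825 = -21.31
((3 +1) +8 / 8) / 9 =5 / 9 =0.56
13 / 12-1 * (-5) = 73 / 12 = 6.08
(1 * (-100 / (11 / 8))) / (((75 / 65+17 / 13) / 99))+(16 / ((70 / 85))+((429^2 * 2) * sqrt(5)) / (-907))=-20339 / 7-368082 * sqrt(5) / 907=-3813.02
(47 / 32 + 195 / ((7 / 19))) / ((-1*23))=-118889 / 5152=-23.08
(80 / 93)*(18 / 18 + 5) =160 / 31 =5.16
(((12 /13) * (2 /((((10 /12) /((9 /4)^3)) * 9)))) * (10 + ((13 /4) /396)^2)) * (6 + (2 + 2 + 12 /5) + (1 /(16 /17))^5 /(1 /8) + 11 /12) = 324898620375279 /479828377600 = 677.11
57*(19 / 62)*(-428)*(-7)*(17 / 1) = 27579678 / 31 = 889667.03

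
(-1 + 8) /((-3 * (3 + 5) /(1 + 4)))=-35 /24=-1.46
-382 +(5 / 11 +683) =3316 / 11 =301.45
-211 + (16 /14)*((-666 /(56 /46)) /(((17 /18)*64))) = -1475035 /6664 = -221.34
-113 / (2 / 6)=-339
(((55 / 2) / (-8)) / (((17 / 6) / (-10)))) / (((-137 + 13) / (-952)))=5775 / 62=93.15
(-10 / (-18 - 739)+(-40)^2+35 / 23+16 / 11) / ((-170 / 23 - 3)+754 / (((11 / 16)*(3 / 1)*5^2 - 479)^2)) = -14359267441086071 / 93046310744409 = -154.32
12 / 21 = 4 / 7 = 0.57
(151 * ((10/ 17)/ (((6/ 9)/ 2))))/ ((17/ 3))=13590/ 289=47.02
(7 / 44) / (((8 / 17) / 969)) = 115311 / 352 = 327.59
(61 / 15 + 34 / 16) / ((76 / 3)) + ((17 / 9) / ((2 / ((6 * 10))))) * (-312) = -53746457 / 3040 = -17679.76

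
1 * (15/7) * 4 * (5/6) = 50/7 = 7.14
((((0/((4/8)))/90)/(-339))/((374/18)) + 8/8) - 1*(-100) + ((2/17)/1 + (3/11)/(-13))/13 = 3192138/31603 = 101.01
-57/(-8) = 57/8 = 7.12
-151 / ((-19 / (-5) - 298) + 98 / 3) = 2265 / 3923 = 0.58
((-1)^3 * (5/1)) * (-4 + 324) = -1600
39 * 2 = 78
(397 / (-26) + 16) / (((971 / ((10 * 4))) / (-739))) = -280820 / 12623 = -22.25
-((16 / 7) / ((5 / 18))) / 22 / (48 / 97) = -0.76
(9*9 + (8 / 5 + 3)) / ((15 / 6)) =856 / 25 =34.24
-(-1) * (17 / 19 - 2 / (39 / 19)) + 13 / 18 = 2857 / 4446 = 0.64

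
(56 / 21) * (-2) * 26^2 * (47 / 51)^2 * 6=-47785088 / 2601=-18371.81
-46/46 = -1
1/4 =0.25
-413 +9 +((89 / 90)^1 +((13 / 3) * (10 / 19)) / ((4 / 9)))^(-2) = -11062521731 / 27384289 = -403.97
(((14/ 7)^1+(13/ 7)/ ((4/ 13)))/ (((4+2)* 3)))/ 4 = 25/ 224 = 0.11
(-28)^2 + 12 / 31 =24316 / 31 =784.39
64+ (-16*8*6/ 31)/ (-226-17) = 160960/ 2511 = 64.10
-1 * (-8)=8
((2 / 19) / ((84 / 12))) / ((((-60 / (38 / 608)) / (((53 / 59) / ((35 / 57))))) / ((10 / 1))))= -53 / 231280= -0.00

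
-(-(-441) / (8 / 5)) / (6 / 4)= -735 / 4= -183.75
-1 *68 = -68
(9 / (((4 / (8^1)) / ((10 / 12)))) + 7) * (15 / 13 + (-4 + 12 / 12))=-528 / 13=-40.62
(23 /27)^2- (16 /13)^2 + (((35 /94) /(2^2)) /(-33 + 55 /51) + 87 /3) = 2127295835783 /75414781728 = 28.21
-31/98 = -0.32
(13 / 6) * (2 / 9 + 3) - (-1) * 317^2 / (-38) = -1353020 / 513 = -2637.47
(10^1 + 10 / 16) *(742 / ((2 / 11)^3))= 41973085 / 32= 1311658.91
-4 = -4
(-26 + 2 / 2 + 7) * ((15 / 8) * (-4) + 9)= -27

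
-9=-9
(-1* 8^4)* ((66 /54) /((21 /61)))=-2748416 /189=-14541.88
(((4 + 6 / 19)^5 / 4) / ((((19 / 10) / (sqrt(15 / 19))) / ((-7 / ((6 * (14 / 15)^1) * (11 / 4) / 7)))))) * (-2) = 648794725600 * sqrt(285) / 9832589129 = 1113.94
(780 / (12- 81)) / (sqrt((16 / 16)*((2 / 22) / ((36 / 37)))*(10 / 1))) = -156*sqrt(4070) / 851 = -11.69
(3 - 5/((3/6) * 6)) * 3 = 4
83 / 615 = 0.13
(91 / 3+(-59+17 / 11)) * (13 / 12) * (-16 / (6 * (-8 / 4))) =-39.18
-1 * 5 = -5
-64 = -64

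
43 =43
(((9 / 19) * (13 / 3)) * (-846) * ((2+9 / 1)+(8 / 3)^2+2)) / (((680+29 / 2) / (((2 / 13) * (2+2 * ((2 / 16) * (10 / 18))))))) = -1310078 / 79173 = -16.55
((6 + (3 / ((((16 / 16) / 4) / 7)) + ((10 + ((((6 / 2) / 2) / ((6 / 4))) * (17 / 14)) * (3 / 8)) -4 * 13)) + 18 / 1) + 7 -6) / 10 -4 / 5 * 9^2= -58.05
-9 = -9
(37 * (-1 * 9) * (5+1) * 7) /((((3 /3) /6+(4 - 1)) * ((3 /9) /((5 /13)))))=-1258740 /247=-5096.11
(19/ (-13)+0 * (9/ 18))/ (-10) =19/ 130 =0.15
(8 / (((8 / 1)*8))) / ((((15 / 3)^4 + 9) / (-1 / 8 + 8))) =63 / 40576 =0.00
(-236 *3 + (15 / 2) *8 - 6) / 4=-327 / 2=-163.50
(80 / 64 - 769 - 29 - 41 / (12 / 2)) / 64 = -9643 / 768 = -12.56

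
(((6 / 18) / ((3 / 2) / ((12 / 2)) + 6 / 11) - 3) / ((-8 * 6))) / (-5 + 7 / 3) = -271 / 13440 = -0.02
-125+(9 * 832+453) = 7816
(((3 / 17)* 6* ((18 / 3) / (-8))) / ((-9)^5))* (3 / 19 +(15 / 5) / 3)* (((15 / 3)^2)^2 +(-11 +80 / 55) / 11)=75520 / 7770411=0.01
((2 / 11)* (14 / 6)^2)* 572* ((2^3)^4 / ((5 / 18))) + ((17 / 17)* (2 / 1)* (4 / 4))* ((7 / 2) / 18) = 751435811 / 90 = 8349286.79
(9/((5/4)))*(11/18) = 4.40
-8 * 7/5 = -56/5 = -11.20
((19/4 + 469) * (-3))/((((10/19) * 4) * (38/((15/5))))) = -3411/64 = -53.30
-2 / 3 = -0.67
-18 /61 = -0.30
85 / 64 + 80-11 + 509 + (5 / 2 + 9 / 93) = 1154539 / 1984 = 581.92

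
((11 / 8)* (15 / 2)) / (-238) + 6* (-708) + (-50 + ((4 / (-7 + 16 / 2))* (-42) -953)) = -20635717 / 3808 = -5419.04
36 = 36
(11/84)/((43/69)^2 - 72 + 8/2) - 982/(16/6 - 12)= 948296997/9013172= 105.21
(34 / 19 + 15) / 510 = 319 / 9690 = 0.03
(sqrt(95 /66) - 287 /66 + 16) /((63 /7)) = sqrt(6270) /594 + 769 /594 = 1.43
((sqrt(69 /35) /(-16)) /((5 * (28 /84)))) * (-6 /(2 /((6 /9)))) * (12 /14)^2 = 27 * sqrt(2415) /17150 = 0.08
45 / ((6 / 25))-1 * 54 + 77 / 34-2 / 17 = 2306 / 17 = 135.65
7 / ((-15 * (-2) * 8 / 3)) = 7 / 80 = 0.09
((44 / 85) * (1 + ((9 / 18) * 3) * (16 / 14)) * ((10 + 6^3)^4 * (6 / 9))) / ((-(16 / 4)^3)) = -68153796898 / 1785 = -38181398.82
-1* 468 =-468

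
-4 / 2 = -2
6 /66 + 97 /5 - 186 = -9158 /55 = -166.51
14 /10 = 7 /5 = 1.40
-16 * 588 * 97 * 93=-84869568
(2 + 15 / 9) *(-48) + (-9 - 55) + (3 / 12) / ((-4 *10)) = -38401 / 160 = -240.01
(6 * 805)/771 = 1610/257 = 6.26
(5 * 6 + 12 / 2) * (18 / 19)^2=32.31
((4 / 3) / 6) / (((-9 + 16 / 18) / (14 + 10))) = -0.66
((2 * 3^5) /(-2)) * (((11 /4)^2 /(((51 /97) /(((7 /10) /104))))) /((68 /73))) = -485806167 /19235840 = -25.26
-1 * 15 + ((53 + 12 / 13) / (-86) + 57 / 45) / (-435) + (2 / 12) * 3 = -52893751 / 3647475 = -14.50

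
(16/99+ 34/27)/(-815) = -422/242055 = -0.00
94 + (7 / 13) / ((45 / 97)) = 55669 / 585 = 95.16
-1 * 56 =-56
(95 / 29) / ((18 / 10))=475 / 261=1.82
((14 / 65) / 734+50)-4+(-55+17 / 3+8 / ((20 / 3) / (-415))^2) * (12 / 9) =8869957003 / 214695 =41314.22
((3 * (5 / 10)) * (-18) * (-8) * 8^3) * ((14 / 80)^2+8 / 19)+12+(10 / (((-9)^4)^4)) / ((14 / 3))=102614128267830232692347 / 2053764042644123775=49963.93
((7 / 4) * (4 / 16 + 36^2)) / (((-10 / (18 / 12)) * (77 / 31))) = -96441 / 704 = -136.99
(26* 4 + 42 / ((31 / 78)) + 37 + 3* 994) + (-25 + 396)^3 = 1583109230 / 31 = 51068039.68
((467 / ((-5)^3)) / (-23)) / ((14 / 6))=1401 / 20125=0.07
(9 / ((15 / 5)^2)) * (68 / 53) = 68 / 53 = 1.28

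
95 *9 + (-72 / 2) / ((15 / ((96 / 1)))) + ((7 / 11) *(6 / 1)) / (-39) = 446519 / 715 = 624.50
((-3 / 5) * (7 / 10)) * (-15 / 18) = 7 / 20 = 0.35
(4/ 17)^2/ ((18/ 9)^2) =4/ 289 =0.01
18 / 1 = 18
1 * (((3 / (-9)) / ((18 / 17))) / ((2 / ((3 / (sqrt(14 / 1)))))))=-17 * sqrt(14) / 504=-0.13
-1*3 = -3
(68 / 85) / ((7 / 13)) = 52 / 35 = 1.49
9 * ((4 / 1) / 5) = 36 / 5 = 7.20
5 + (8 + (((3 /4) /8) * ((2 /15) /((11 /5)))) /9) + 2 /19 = 394435 /30096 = 13.11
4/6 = 0.67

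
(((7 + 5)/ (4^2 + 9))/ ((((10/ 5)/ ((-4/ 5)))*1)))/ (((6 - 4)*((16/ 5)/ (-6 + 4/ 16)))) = 69/ 400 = 0.17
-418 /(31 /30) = -404.52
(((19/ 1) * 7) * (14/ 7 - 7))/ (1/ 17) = -11305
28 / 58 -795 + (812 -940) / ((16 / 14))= -26289 / 29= -906.52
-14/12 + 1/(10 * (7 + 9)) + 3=883/480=1.84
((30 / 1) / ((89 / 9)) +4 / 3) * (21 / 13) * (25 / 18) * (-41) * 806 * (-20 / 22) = 235770500 / 801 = 294345.19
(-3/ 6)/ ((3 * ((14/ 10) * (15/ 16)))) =-8/ 63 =-0.13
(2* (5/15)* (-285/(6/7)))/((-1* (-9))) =-665/27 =-24.63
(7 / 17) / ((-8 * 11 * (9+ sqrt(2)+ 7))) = -7 / 23749+ 7 * sqrt(2) / 379984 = -0.00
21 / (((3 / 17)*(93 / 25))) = 31.99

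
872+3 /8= 6979 /8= 872.38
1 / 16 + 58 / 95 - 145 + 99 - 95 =-213297 / 1520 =-140.33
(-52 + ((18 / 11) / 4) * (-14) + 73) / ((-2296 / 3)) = -9 / 451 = -0.02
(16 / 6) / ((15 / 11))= 88 / 45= 1.96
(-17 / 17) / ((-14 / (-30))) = -15 / 7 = -2.14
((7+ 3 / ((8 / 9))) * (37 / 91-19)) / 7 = -35109 / 1274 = -27.56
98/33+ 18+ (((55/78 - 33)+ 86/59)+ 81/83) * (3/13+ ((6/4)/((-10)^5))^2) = 30759606025320456121/2184845520000000000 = 14.08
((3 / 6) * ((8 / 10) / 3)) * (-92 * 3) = -184 / 5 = -36.80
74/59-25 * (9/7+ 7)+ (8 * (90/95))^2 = -22132584/149093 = -148.45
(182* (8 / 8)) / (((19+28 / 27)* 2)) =2457 / 541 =4.54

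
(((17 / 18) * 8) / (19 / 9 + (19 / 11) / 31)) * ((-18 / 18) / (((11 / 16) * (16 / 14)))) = -2108 / 475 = -4.44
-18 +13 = -5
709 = 709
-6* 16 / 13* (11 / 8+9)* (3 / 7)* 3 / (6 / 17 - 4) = 76194 / 2821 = 27.01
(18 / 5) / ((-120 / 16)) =-12 / 25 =-0.48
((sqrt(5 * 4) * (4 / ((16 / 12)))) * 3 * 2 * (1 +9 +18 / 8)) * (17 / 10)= 7497 * sqrt(5) / 10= 1676.38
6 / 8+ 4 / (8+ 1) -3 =-65 / 36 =-1.81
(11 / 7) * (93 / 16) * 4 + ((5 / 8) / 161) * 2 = 1681 / 46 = 36.54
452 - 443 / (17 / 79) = -27313 / 17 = -1606.65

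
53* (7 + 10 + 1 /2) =1855 /2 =927.50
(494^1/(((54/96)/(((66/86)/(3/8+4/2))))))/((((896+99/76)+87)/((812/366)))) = 1129576448/1765968849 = 0.64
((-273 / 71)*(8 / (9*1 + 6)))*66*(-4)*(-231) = -125060.15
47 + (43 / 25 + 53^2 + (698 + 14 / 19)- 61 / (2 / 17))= 2886059 / 950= 3037.96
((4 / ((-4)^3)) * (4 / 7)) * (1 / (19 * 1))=-1 / 532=-0.00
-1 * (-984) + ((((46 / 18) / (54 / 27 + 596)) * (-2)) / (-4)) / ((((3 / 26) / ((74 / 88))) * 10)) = 984.00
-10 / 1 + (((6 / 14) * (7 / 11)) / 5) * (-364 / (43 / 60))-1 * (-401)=171839 / 473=363.30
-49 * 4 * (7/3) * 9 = -4116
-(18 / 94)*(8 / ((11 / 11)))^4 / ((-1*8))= 4608 / 47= 98.04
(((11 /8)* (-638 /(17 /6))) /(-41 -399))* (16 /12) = 319 /340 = 0.94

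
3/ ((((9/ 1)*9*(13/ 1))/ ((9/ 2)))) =1/ 78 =0.01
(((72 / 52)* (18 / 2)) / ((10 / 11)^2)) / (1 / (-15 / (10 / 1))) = -29403 / 1300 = -22.62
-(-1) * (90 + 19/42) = 3799/42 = 90.45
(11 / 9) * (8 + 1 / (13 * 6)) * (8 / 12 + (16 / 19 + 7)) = 3334375 / 40014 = 83.33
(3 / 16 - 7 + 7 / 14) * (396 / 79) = -9999 / 316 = -31.64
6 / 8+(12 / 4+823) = 3307 / 4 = 826.75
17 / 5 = 3.40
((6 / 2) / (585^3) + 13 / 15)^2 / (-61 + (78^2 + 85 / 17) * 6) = 0.00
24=24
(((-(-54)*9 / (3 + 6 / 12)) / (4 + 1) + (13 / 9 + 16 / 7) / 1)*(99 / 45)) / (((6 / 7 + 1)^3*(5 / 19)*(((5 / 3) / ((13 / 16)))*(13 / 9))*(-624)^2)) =101621443 / 2851530240000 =0.00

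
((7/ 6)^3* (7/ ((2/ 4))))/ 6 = 2401/ 648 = 3.71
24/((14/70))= 120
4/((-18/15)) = -10/3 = -3.33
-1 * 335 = -335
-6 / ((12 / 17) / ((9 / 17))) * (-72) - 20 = 304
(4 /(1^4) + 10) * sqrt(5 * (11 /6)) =7 * sqrt(330) /3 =42.39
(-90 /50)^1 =-9 /5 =-1.80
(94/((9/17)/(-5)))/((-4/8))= 1775.56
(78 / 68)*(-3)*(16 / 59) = -936 / 1003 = -0.93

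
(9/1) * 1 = 9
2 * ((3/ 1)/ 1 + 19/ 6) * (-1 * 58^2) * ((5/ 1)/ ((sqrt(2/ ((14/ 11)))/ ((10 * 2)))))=-12446800 * sqrt(77)/ 33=-3309703.84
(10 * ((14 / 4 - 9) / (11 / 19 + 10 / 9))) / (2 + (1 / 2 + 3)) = -1710 / 289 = -5.92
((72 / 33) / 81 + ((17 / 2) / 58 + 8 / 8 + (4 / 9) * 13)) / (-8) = -239485 / 275616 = -0.87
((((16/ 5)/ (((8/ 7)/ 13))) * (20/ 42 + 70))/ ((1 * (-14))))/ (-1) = 3848/ 21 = 183.24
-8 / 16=-1 / 2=-0.50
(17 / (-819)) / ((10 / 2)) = -17 / 4095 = -0.00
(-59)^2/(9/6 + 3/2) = 3481/3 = 1160.33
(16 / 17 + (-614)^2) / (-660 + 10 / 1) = -246498 / 425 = -580.00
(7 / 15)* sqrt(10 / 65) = 7* sqrt(26) / 195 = 0.18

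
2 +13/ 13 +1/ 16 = 49/ 16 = 3.06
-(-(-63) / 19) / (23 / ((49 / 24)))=-1029 / 3496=-0.29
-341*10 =-3410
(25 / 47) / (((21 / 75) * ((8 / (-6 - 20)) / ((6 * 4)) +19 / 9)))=146250 / 161539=0.91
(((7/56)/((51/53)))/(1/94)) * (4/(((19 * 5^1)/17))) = 2491/285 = 8.74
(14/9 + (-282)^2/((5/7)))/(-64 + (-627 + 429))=-2505041/5895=-424.94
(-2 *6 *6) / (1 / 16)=-1152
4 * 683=2732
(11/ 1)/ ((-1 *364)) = -11/ 364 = -0.03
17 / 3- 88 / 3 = -71 / 3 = -23.67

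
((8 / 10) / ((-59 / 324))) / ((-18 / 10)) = 144 / 59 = 2.44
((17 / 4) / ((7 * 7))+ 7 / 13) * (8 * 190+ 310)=1457595 / 1274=1144.11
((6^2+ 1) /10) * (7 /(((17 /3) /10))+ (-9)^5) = -37134051 /170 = -218435.59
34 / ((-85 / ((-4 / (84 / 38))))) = 76 / 105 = 0.72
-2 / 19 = -0.11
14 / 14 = 1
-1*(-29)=29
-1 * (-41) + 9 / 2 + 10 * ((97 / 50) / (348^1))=79267 / 1740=45.56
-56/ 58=-28/ 29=-0.97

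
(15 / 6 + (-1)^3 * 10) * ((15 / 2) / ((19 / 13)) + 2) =-53.49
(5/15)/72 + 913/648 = 229/162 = 1.41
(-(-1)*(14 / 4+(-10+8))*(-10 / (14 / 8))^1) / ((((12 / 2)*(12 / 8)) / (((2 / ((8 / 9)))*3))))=-45 / 7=-6.43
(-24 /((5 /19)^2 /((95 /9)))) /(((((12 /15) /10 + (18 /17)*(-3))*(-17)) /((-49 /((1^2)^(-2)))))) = 480130 /141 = 3405.18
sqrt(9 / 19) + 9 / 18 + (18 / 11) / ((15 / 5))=3* sqrt(19) / 19 + 23 / 22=1.73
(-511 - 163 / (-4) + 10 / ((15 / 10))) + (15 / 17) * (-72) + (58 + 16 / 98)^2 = 1398808069 / 489804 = 2855.85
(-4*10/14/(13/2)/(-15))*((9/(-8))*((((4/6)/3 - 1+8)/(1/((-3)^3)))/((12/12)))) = 45/7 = 6.43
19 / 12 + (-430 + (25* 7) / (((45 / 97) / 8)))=93217 / 36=2589.36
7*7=49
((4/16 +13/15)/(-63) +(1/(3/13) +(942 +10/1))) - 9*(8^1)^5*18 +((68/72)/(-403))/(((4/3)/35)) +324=-16169144334347/3046680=-5307135.75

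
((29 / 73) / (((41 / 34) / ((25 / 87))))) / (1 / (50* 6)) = 85000 / 2993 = 28.40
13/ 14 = 0.93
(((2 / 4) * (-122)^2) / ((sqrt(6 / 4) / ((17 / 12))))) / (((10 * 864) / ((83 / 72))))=5250331 * sqrt(6) / 11197440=1.15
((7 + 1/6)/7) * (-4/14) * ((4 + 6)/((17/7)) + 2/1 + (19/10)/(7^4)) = -107386609/60000990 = -1.79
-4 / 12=-0.33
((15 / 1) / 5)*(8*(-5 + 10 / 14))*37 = -26640 / 7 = -3805.71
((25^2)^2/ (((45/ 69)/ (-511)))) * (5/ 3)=-4591015625/ 9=-510112847.22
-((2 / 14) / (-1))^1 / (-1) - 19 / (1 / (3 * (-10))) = 3989 / 7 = 569.86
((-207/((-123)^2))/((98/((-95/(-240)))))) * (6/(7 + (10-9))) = -437/10543232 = -0.00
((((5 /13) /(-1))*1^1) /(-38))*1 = 5 /494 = 0.01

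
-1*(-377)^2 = -142129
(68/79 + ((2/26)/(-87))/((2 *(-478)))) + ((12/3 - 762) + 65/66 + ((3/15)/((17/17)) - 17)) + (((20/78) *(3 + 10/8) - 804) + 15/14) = -1574.79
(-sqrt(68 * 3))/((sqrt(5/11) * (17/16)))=-32 * sqrt(2805)/85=-19.94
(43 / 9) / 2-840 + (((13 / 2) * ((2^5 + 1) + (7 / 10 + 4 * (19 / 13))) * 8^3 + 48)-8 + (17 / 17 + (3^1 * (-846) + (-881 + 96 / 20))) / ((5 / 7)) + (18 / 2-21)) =56709679 / 450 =126021.51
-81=-81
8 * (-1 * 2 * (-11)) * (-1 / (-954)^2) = -44 / 227529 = -0.00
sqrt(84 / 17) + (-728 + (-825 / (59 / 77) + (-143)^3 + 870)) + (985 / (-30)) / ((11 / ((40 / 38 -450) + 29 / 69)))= -2923800.69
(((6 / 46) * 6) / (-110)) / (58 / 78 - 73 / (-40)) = -2808 / 1013771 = -0.00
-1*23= -23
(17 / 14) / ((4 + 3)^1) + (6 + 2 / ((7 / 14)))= 997 / 98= 10.17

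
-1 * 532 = -532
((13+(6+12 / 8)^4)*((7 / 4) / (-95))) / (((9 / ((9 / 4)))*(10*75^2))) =-355831 / 1368000000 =-0.00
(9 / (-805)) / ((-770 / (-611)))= -5499 / 619850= -0.01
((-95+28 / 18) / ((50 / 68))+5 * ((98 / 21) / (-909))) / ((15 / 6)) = -17331464 / 340875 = -50.84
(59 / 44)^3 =205379 / 85184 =2.41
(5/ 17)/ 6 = 5/ 102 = 0.05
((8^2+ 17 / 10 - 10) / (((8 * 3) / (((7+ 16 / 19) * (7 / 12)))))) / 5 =580951 / 273600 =2.12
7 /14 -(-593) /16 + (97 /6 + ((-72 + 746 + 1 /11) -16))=375841 /528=711.82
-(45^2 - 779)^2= -1552516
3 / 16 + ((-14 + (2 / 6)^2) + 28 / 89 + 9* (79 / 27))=165923 / 12816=12.95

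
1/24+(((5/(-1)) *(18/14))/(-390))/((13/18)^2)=27043/369096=0.07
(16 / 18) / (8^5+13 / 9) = 0.00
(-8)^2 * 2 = 128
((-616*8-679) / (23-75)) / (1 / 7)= 39249 / 52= 754.79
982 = 982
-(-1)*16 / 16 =1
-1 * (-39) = 39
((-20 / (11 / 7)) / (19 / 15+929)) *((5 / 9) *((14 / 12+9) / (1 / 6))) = -106750 / 230241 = -0.46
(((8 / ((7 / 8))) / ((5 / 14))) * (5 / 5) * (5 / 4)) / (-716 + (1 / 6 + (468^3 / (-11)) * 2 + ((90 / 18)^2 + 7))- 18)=-2112 / 1230085105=-0.00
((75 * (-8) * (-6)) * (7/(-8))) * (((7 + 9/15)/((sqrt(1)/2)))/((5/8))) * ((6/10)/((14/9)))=-147744/5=-29548.80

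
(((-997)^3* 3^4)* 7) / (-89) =561912293691 / 89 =6313621277.43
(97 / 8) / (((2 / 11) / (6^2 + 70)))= 56551 / 8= 7068.88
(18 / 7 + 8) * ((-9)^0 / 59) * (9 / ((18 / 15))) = 555 / 413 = 1.34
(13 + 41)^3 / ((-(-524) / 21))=826686 / 131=6310.58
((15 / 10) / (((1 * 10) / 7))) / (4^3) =21 / 1280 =0.02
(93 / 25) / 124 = 3 / 100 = 0.03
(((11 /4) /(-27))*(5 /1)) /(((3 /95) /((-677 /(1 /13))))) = 45985225 /324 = 141929.71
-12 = -12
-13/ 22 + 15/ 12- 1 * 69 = -68.34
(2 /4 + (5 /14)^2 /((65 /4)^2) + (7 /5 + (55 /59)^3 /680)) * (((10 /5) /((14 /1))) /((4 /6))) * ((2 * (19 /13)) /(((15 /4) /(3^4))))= 3384718056780057 /131552509647650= 25.73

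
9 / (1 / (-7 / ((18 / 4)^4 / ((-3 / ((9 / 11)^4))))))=1639792 / 1594323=1.03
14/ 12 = 7/ 6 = 1.17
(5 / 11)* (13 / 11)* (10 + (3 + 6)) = 1235 / 121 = 10.21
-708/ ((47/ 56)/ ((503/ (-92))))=4985736/ 1081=4612.15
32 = 32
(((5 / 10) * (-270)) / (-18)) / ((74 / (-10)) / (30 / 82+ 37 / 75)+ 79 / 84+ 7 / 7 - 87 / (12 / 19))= -416115 / 8012839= -0.05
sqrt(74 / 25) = sqrt(74) / 5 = 1.72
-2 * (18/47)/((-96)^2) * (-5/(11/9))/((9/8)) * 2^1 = 5/8272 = 0.00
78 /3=26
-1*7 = -7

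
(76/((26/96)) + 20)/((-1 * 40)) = -977/130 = -7.52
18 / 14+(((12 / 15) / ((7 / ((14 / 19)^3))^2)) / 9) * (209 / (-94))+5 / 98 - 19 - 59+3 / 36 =-78605527218223 / 1026442079460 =-76.58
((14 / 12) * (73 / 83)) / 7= 73 / 498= 0.15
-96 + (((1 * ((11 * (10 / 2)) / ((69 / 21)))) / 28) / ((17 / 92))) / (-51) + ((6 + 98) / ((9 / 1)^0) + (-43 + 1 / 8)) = -242333 / 6936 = -34.94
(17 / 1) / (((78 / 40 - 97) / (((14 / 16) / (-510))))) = 0.00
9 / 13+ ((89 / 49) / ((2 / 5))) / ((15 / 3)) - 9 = -9427 / 1274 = -7.40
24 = 24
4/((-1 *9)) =-0.44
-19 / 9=-2.11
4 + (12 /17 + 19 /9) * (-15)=-38.25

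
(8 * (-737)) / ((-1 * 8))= 737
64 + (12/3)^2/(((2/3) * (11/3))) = 776/11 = 70.55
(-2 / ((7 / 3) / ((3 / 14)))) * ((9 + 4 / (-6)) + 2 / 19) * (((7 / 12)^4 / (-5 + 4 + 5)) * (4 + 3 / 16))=-0.19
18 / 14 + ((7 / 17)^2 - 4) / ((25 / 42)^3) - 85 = -101.88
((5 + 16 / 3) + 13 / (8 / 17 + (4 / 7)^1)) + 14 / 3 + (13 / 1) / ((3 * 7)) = 73159 / 2604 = 28.09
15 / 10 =3 / 2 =1.50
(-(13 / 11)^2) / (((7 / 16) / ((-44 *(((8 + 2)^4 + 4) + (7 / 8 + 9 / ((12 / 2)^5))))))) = 2921743994 / 2079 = 1405360.27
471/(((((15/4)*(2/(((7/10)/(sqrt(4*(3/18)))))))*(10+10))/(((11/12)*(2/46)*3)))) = 0.32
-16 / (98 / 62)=-496 / 49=-10.12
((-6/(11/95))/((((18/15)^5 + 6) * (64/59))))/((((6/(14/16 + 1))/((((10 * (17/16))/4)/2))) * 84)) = -7444140625/267714822144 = -0.03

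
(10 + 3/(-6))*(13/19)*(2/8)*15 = 195/8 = 24.38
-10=-10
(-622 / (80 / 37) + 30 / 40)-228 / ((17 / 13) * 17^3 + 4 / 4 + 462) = -51388457 / 179080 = -286.96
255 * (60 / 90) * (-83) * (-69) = 973590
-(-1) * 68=68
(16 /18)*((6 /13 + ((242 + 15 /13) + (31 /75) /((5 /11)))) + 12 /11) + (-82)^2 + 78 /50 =3351292499 /482625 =6943.89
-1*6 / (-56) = 3 / 28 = 0.11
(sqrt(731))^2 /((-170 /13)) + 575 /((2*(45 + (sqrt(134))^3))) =-672004768 /12020395 + 38525*sqrt(134) /2404079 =-55.72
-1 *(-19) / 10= 19 / 10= 1.90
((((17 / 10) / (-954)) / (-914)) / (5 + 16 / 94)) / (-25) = -799 / 52971327000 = -0.00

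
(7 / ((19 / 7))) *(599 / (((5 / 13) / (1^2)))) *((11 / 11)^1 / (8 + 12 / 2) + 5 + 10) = 11501399 / 190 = 60533.68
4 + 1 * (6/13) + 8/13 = 5.08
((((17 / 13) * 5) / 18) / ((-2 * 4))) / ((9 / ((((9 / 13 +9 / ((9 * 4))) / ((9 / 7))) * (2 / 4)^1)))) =-29155 / 15769728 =-0.00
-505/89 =-5.67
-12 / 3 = -4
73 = 73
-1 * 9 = -9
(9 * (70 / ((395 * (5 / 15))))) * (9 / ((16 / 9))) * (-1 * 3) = -45927 / 632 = -72.67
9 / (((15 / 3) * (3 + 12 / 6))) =9 / 25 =0.36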